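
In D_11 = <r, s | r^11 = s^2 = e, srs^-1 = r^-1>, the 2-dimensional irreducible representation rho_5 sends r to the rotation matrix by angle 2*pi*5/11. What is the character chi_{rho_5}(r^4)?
chi_{rho_5}(r^4) = 2*cos(2*pi*5*4/11) = 2*cos(4*pi/11)

Argument: rho_5(r^4) is rotation by angle 2*pi*5*4/11, whose trace is 2*cos(2*pi*5*4/11) = 2*cos(4*pi/11).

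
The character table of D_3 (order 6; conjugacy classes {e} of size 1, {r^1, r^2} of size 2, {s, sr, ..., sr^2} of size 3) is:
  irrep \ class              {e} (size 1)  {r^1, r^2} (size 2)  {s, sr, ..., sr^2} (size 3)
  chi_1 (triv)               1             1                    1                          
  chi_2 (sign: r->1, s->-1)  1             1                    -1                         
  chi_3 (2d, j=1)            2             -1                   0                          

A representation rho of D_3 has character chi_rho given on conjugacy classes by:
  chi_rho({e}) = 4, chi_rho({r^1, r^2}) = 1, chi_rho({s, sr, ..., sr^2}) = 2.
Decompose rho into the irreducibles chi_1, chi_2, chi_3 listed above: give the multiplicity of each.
Multiplicities: chi_1: 2, chi_2: 0, chi_3: 1.

Justification: Use <chi_rho, chi> = (1/|G|) sum_C |C| * chi_rho(C) * conj(chi(C)) with |G| = 6 for each irreducible chi in the table:
  <chi_rho, chi_1> = (1/6)[1*(4)*conj(1) + 2*(1)*conj(1) + 3*(2)*conj(1)]
      = (1/6)[(4) + (2) + (6)] = 12/6 = 2
  <chi_rho, chi_2> = (1/6)[1*(4)*conj(1) + 2*(1)*conj(1) + 3*(2)*conj(-1)]
      = (1/6)[(4) + (2) + (-6)] = 0/6 = 0
  <chi_rho, chi_3> = (1/6)[1*(4)*conj(2) + 2*(1)*conj(-1) + 3*(2)*conj(0)]
      = (1/6)[(8) + (-2) + (0)] = 6/6 = 1
Dimension check: dim(rho) = sum (mult * dim) = 2*1 + 0*1 + 1*2 = 4 = chi_rho(e) = 4.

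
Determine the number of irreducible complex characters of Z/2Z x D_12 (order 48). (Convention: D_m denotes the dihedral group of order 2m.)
18

Derivation: The number of irreducible complex representations of a finite group equals its number of conjugacy classes. For a direct product, #classes(G x H) = #classes(G) * #classes(H). Z/2Z has 2 classes (abelian), D_12 has 9 classes, so 2 * 9 = 18, so Z/2Z x D_12 (order 48) has exactly 18 irreducible complex representations.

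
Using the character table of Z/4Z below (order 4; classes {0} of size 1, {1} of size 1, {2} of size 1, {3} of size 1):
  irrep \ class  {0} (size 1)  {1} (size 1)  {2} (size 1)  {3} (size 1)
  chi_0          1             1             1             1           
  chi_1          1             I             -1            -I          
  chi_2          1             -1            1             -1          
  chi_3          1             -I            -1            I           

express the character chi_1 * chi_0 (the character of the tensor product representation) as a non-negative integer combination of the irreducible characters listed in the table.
chi_1 tensor chi_0 = chi_1 (all other irreducibles have multiplicity 0).

Working: The character of a tensor product is the pointwise product (chi_1 * chi_0)(C) = chi_1(C) * chi_0(C):
  {0}: (1)*(1), {1}: (I)*(1), {2}: (-1)*(1), {3}: (-I)*(1)
so (chi_1 * chi_0) takes values
  {0} -> 1, {1} -> I, {2} -> -1, {3} -> -I.
Now take the inner product of this character with each irreducible chi from the table, <chi_1*chi_0, chi> = (1/4) sum_C |C| (chi_1*chi_0)(C) conj(chi(C)):
  <chi_1*chi_0, chi_0> = (1/4)[1*(1)*conj(1) + 1*(I)*conj(1) + 1*(-1)*conj(1) + 1*(-I)*conj(1)]
      = (1/4)[(1) + (I) + (-1) + (-I)] = 0/4 = 0
  <chi_1*chi_0, chi_1> = (1/4)[1*(1)*conj(1) + 1*(I)*conj(I) + 1*(-1)*conj(-1) + 1*(-I)*conj(-I)]
      = (1/4)[(1) + (1) + (1) + (1)] = 4/4 = 1
  <chi_1*chi_0, chi_2> = (1/4)[1*(1)*conj(1) + 1*(I)*conj(-1) + 1*(-1)*conj(1) + 1*(-I)*conj(-1)]
      = (1/4)[(1) + (-I) + (-1) + (I)] = 0/4 = 0
  <chi_1*chi_0, chi_3> = (1/4)[1*(1)*conj(1) + 1*(I)*conj(-I) + 1*(-1)*conj(-1) + 1*(-I)*conj(I)]
      = (1/4)[(1) + (-1) + (1) + (-1)] = 0/4 = 0
(Exp terms are combined using exp(i*s)*conj(exp(i*t)) = exp(i*(s-t)), and sums of them are collapsed using the identity that for every m > 1 the m distinct m-th roots of unity sum to 0, e.g. 1 + exp(2*I*pi/3) + exp(-2*I*pi/3) = 0.)
Hence the multiplicities are chi_1: 1. Dimension check: dim(chi_1)*dim(chi_0) = 1*1 = 1 and sum (mult * dim) = 1*1 = 1.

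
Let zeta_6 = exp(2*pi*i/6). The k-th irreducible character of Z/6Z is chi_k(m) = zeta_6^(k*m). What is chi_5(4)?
chi_5(4) = zeta_6^20 = exp(2*I*pi/3)

Justification: chi_5(4) = zeta_6^(5*4) = zeta_6^20. Since zeta_6^6 = 1, this equals zeta_6^2 = exp(2*pi*i*2/6) = exp(2*I*pi/3).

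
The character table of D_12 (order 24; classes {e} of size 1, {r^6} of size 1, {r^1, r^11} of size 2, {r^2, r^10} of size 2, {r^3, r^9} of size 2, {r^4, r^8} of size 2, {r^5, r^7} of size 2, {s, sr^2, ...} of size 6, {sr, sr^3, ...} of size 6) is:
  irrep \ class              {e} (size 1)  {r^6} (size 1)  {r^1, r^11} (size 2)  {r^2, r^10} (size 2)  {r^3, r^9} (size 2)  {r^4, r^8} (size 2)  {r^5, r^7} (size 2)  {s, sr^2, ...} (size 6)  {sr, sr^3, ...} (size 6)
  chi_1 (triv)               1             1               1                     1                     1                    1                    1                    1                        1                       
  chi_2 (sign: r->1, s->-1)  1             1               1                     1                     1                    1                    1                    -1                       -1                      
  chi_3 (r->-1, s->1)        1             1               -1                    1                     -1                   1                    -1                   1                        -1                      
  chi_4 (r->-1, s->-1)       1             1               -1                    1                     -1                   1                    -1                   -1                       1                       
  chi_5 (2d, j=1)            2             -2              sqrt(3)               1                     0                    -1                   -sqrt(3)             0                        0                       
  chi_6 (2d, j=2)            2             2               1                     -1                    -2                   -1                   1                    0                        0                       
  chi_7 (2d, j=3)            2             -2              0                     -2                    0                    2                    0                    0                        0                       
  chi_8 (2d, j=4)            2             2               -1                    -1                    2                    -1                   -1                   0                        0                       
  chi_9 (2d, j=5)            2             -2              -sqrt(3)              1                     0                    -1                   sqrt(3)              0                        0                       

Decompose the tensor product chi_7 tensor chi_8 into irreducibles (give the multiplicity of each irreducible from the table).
chi_7 tensor chi_8 = chi_5 + chi_9 (all other irreducibles have multiplicity 0).

Argument: The character of a tensor product is the pointwise product (chi_7 * chi_8)(C) = chi_7(C) * chi_8(C):
  {e}: (2)*(2), {r^6}: (-2)*(2), {r^1, r^11}: (0)*(-1), {r^2, r^10}: (-2)*(-1), {r^3, r^9}: (0)*(2), {r^4, r^8}: (2)*(-1), {r^5, r^7}: (0)*(-1), {s, sr^2, ...}: (0)*(0), {sr, sr^3, ...}: (0)*(0)
so (chi_7 * chi_8) takes values
  {e} -> 4, {r^6} -> -4, {r^1, r^11} -> 0, {r^2, r^10} -> 2, {r^3, r^9} -> 0, {r^4, r^8} -> -2, {r^5, r^7} -> 0, {s, sr^2, ...} -> 0, {sr, sr^3, ...} -> 0.
Now take the inner product of this character with each irreducible chi from the table, <chi_7*chi_8, chi> = (1/24) sum_C |C| (chi_7*chi_8)(C) conj(chi(C)):
  <chi_7*chi_8, chi_1> = (1/24)[1*(4)*conj(1) + 1*(-4)*conj(1) + 2*(0)*conj(1) + 2*(2)*conj(1) + 2*(0)*conj(1) + 2*(-2)*conj(1) + 2*(0)*conj(1) + 6*(0)*conj(1) + 6*(0)*conj(1)]
      = (1/24)[(4) + (-4) + (0) + (4) + (0) + (-4) + (0) + (0) + (0)] = 0/24 = 0
  <chi_7*chi_8, chi_2> = (1/24)[1*(4)*conj(1) + 1*(-4)*conj(1) + 2*(0)*conj(1) + 2*(2)*conj(1) + 2*(0)*conj(1) + 2*(-2)*conj(1) + 2*(0)*conj(1) + 6*(0)*conj(-1) + 6*(0)*conj(-1)]
      = (1/24)[(4) + (-4) + (0) + (4) + (0) + (-4) + (0) + (0) + (0)] = 0/24 = 0
  <chi_7*chi_8, chi_3> = (1/24)[1*(4)*conj(1) + 1*(-4)*conj(1) + 2*(0)*conj(-1) + 2*(2)*conj(1) + 2*(0)*conj(-1) + 2*(-2)*conj(1) + 2*(0)*conj(-1) + 6*(0)*conj(1) + 6*(0)*conj(-1)]
      = (1/24)[(4) + (-4) + (0) + (4) + (0) + (-4) + (0) + (0) + (0)] = 0/24 = 0
  <chi_7*chi_8, chi_4> = (1/24)[1*(4)*conj(1) + 1*(-4)*conj(1) + 2*(0)*conj(-1) + 2*(2)*conj(1) + 2*(0)*conj(-1) + 2*(-2)*conj(1) + 2*(0)*conj(-1) + 6*(0)*conj(-1) + 6*(0)*conj(1)]
      = (1/24)[(4) + (-4) + (0) + (4) + (0) + (-4) + (0) + (0) + (0)] = 0/24 = 0
  <chi_7*chi_8, chi_5> = (1/24)[1*(4)*conj(2) + 1*(-4)*conj(-2) + 2*(0)*conj(sqrt(3)) + 2*(2)*conj(1) + 2*(0)*conj(0) + 2*(-2)*conj(-1) + 2*(0)*conj(-sqrt(3)) + 6*(0)*conj(0) + 6*(0)*conj(0)]
      = (1/24)[(8) + (8) + (0) + (4) + (0) + (4) + (0) + (0) + (0)] = 24/24 = 1
  <chi_7*chi_8, chi_6> = (1/24)[1*(4)*conj(2) + 1*(-4)*conj(2) + 2*(0)*conj(1) + 2*(2)*conj(-1) + 2*(0)*conj(-2) + 2*(-2)*conj(-1) + 2*(0)*conj(1) + 6*(0)*conj(0) + 6*(0)*conj(0)]
      = (1/24)[(8) + (-8) + (0) + (-4) + (0) + (4) + (0) + (0) + (0)] = 0/24 = 0
  <chi_7*chi_8, chi_7> = (1/24)[1*(4)*conj(2) + 1*(-4)*conj(-2) + 2*(0)*conj(0) + 2*(2)*conj(-2) + 2*(0)*conj(0) + 2*(-2)*conj(2) + 2*(0)*conj(0) + 6*(0)*conj(0) + 6*(0)*conj(0)]
      = (1/24)[(8) + (8) + (0) + (-8) + (0) + (-8) + (0) + (0) + (0)] = 0/24 = 0
  <chi_7*chi_8, chi_8> = (1/24)[1*(4)*conj(2) + 1*(-4)*conj(2) + 2*(0)*conj(-1) + 2*(2)*conj(-1) + 2*(0)*conj(2) + 2*(-2)*conj(-1) + 2*(0)*conj(-1) + 6*(0)*conj(0) + 6*(0)*conj(0)]
      = (1/24)[(8) + (-8) + (0) + (-4) + (0) + (4) + (0) + (0) + (0)] = 0/24 = 0
  <chi_7*chi_8, chi_9> = (1/24)[1*(4)*conj(2) + 1*(-4)*conj(-2) + 2*(0)*conj(-sqrt(3)) + 2*(2)*conj(1) + 2*(0)*conj(0) + 2*(-2)*conj(-1) + 2*(0)*conj(sqrt(3)) + 6*(0)*conj(0) + 6*(0)*conj(0)]
      = (1/24)[(8) + (8) + (0) + (4) + (0) + (4) + (0) + (0) + (0)] = 24/24 = 1
Hence the multiplicities are chi_5: 1, chi_9: 1. Dimension check: dim(chi_7)*dim(chi_8) = 2*2 = 4 and sum (mult * dim) = 1*2 + 1*2 = 4.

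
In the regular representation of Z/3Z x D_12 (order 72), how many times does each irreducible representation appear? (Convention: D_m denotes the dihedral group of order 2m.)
Each irreducible V_i of dimension d_i appears with multiplicity d_i, i.e. rho_reg = (direct sum over all irreducibles V_i) d_i V_i. The irreducible dimensions for Z/3Z x D_12 are 1, 1, 1, 1, 1, 1, 1, 1, 1, 1, 1, 1, 2, 2, 2, 2, 2, 2, 2, 2, 2, 2, 2, 2, 2, 2, 2: 12 irreducibles of dimension 1, each with multiplicity 1; 15 irreducibles of dimension 2, each with multiplicity 2. Total dimension 12*1*1 + 15*2*2 = 72 = |G|.

Justification: General theorem: in the regular representation of a finite group G, each irreducible appears with multiplicity equal to its dimension. Check: dim(rho_reg) = sum d_i^2 = 1 + 1 + 1 + 1 + 1 + 1 + 1 + 1 + 1 + 1 + 1 + 1 + 4 + 4 + 4 + 4 + 4 + 4 + 4 + 4 + 4 + 4 + 4 + 4 + 4 + 4 + 4 = 72 = |G|.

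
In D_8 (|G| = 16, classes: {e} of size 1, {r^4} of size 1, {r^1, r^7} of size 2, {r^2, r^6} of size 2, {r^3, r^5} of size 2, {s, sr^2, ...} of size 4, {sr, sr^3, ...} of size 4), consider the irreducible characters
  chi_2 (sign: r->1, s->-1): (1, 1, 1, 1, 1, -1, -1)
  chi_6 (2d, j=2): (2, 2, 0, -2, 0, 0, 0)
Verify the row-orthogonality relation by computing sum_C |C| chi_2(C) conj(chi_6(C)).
Sum = 0; so <chi_2, chi_6> = 0 (distinct irreducibles are orthogonal).

Compute term by term over conjugacy classes (|C| * chi_2(C) * conj(chi_6(C))):
  1*(1)*conj(2) + 1*(1)*conj(2) + 2*(1)*conj(0) + 2*(1)*conj(-2) + 2*(1)*conj(0) + 4*(-1)*conj(0) + 4*(-1)*conj(0)
  = (2) + (2) + (0) + (-4) + (0) + (0) + (0)
  = 0.
Dividing by |G| = 16 gives 0/16 = 0, matching the row-orthogonality relation <chi_2, chi_6> = [chi_2 = chi_6].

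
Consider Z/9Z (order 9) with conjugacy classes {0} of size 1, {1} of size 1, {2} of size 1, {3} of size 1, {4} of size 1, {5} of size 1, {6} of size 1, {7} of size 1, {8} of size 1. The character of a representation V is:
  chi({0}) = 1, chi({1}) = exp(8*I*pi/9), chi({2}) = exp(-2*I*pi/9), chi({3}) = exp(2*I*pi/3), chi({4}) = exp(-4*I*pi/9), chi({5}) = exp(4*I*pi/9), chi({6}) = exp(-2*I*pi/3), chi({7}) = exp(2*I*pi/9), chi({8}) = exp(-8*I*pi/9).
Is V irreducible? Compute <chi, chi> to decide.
Irreducible: <chi, chi> = 1.

Reasoning: <chi, chi> = (1/|G|) sum_C |C| * |chi(C)|^2 = (1/9)[1*|1|^2 + 1*|exp(8*I*pi/9)|^2 + 1*|exp(-2*I*pi/9)|^2 + 1*|exp(2*I*pi/3)|^2 + 1*|exp(-4*I*pi/9)|^2 + 1*|exp(4*I*pi/9)|^2 + 1*|exp(-2*I*pi/3)|^2 + 1*|exp(2*I*pi/9)|^2 + 1*|exp(-8*I*pi/9)|^2]
  = (1/9)[(1) + (1) + (1) + (1) + (1) + (1) + (1) + (1) + (1)] = 9/9 = 1.
(Exp terms are combined using exp(i*s)*conj(exp(i*t)) = exp(i*(s-t)), and sums of them are collapsed using the identity that for every m > 1 the m distinct m-th roots of unity sum to 0, e.g. 1 + exp(2*I*pi/3) + exp(-2*I*pi/3) = 0.)
A character is irreducible iff <chi, chi> = 1, so this representation is irreducible.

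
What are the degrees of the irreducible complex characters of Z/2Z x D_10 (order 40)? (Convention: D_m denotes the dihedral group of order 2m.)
Dimensions: 1, 1, 1, 1, 1, 1, 1, 1, 2, 2, 2, 2, 2, 2, 2, 2

Why: There are 16 irreducibles (= number of conjugacy classes). Their dimensions d_i satisfy sum d_i^2 = |G| = 40: 1 + 1 + 1 + 1 + 1 + 1 + 1 + 1 + 4 + 4 + 4 + 4 + 4 + 4 + 4 + 4 = 40. (For the product with Z/2Z: each of the 2 1-dim characters of Z/2Z tensors with each irrep of D_10, giving 2 copies of each D_10-dimension.)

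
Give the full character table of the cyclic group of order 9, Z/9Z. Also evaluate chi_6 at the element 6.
Character table of Z/9Z (irreps indexed chi_0,...,chi_8 with chi_k(m) = zeta_9^(k*m), zeta_9 = exp(2*pi*i/9)):
  irrep \ class  {0} (size 1)  {1} (size 1)    {2} (size 1)    {3} (size 1)    {4} (size 1)    {5} (size 1)    {6} (size 1)    {7} (size 1)    {8} (size 1)  
  chi_0          1             1               1               1               1               1               1               1               1             
  chi_1          1             exp(2*I*pi/9)   exp(4*I*pi/9)   exp(2*I*pi/3)   exp(8*I*pi/9)   exp(-8*I*pi/9)  exp(-2*I*pi/3)  exp(-4*I*pi/9)  exp(-2*I*pi/9)
  chi_2          1             exp(4*I*pi/9)   exp(8*I*pi/9)   exp(-2*I*pi/3)  exp(-2*I*pi/9)  exp(2*I*pi/9)   exp(2*I*pi/3)   exp(-8*I*pi/9)  exp(-4*I*pi/9)
  chi_3          1             exp(2*I*pi/3)   exp(-2*I*pi/3)  1               exp(2*I*pi/3)   exp(-2*I*pi/3)  1               exp(2*I*pi/3)   exp(-2*I*pi/3)
  chi_4          1             exp(8*I*pi/9)   exp(-2*I*pi/9)  exp(2*I*pi/3)   exp(-4*I*pi/9)  exp(4*I*pi/9)   exp(-2*I*pi/3)  exp(2*I*pi/9)   exp(-8*I*pi/9)
  chi_5          1             exp(-8*I*pi/9)  exp(2*I*pi/9)   exp(-2*I*pi/3)  exp(4*I*pi/9)   exp(-4*I*pi/9)  exp(2*I*pi/3)   exp(-2*I*pi/9)  exp(8*I*pi/9) 
  chi_6          1             exp(-2*I*pi/3)  exp(2*I*pi/3)   1               exp(-2*I*pi/3)  exp(2*I*pi/3)   1               exp(-2*I*pi/3)  exp(2*I*pi/3) 
  chi_7          1             exp(-4*I*pi/9)  exp(-8*I*pi/9)  exp(2*I*pi/3)   exp(2*I*pi/9)   exp(-2*I*pi/9)  exp(-2*I*pi/3)  exp(8*I*pi/9)   exp(4*I*pi/9) 
  chi_8          1             exp(-2*I*pi/9)  exp(-4*I*pi/9)  exp(-2*I*pi/3)  exp(-8*I*pi/9)  exp(8*I*pi/9)   exp(2*I*pi/3)   exp(4*I*pi/9)   exp(2*I*pi/9) 

Spot check: chi_6(6) = zeta_9^(6*6) = zeta_9^36 = 1.

Why: Z/9Z is abelian, so all 9 irreducible complex representations are 1-dimensional. They are given by chi_k(m) = zeta_9^(k*m) for k = 0,...,8. Row orthogonality: sum_m chi_k(m) conj(chi_l(m)) = 9 * [k = l].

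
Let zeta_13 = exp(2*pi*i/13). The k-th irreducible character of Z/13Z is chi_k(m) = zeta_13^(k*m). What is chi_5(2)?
chi_5(2) = zeta_13^10 = exp(-6*I*pi/13)

chi_5(2) = zeta_13^(5*2) = zeta_13^10. Since zeta_13^13 = 1, this equals zeta_13^10 = exp(2*pi*i*10/13) = exp(-6*I*pi/13).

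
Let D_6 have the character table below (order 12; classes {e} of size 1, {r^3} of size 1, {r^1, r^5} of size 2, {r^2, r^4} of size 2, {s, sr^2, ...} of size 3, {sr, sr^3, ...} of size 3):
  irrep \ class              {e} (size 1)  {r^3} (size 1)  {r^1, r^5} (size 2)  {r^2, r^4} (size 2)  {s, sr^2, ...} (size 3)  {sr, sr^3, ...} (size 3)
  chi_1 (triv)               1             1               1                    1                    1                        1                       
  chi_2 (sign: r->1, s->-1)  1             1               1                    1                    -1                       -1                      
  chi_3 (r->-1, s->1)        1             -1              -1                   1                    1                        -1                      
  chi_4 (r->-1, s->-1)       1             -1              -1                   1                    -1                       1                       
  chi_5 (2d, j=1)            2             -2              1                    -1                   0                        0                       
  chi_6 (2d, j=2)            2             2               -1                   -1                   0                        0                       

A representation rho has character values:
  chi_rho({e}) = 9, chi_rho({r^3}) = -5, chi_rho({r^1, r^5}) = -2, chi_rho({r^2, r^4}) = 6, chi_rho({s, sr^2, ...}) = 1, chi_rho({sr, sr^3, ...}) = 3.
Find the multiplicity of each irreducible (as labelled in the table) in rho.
Multiplicities: chi_1: 2, chi_2: 0, chi_3: 2, chi_4: 3, chi_5: 1, chi_6: 0.

Reasoning: Use <chi_rho, chi> = (1/|G|) sum_C |C| * chi_rho(C) * conj(chi(C)) with |G| = 12 for each irreducible chi in the table:
  <chi_rho, chi_1> = (1/12)[1*(9)*conj(1) + 1*(-5)*conj(1) + 2*(-2)*conj(1) + 2*(6)*conj(1) + 3*(1)*conj(1) + 3*(3)*conj(1)]
      = (1/12)[(9) + (-5) + (-4) + (12) + (3) + (9)] = 24/12 = 2
  <chi_rho, chi_2> = (1/12)[1*(9)*conj(1) + 1*(-5)*conj(1) + 2*(-2)*conj(1) + 2*(6)*conj(1) + 3*(1)*conj(-1) + 3*(3)*conj(-1)]
      = (1/12)[(9) + (-5) + (-4) + (12) + (-3) + (-9)] = 0/12 = 0
  <chi_rho, chi_3> = (1/12)[1*(9)*conj(1) + 1*(-5)*conj(-1) + 2*(-2)*conj(-1) + 2*(6)*conj(1) + 3*(1)*conj(1) + 3*(3)*conj(-1)]
      = (1/12)[(9) + (5) + (4) + (12) + (3) + (-9)] = 24/12 = 2
  <chi_rho, chi_4> = (1/12)[1*(9)*conj(1) + 1*(-5)*conj(-1) + 2*(-2)*conj(-1) + 2*(6)*conj(1) + 3*(1)*conj(-1) + 3*(3)*conj(1)]
      = (1/12)[(9) + (5) + (4) + (12) + (-3) + (9)] = 36/12 = 3
  <chi_rho, chi_5> = (1/12)[1*(9)*conj(2) + 1*(-5)*conj(-2) + 2*(-2)*conj(1) + 2*(6)*conj(-1) + 3*(1)*conj(0) + 3*(3)*conj(0)]
      = (1/12)[(18) + (10) + (-4) + (-12) + (0) + (0)] = 12/12 = 1
  <chi_rho, chi_6> = (1/12)[1*(9)*conj(2) + 1*(-5)*conj(2) + 2*(-2)*conj(-1) + 2*(6)*conj(-1) + 3*(1)*conj(0) + 3*(3)*conj(0)]
      = (1/12)[(18) + (-10) + (4) + (-12) + (0) + (0)] = 0/12 = 0
Dimension check: dim(rho) = sum (mult * dim) = 2*1 + 0*1 + 2*1 + 3*1 + 1*2 + 0*2 = 9 = chi_rho(e) = 9.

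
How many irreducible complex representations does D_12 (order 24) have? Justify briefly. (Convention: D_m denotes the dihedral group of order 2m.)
9

Why: The number of irreducible complex representations of a finite group equals its number of conjugacy classes. D_12 has 9 conjugacy classes (n/2 + 3 for n even), so D_12 (order 24) has exactly 9 irreducible complex representations.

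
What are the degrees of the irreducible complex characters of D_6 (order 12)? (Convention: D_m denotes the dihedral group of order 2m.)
Dimensions: 1, 1, 1, 1, 2, 2

Explanation: There are 6 irreducibles (= number of conjugacy classes). Their dimensions d_i satisfy sum d_i^2 = |G| = 12: 1 + 1 + 1 + 1 + 4 + 4 = 12.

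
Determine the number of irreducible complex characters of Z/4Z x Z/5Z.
20

Solution. The number of irreducible complex representations of a finite group equals its number of conjugacy classes. Z/4Z x Z/5Z is abelian of order 20, so every element is its own conjugacy class: 20 classes, so Z/4Z x Z/5Z (order 20) has exactly 20 irreducible complex representations.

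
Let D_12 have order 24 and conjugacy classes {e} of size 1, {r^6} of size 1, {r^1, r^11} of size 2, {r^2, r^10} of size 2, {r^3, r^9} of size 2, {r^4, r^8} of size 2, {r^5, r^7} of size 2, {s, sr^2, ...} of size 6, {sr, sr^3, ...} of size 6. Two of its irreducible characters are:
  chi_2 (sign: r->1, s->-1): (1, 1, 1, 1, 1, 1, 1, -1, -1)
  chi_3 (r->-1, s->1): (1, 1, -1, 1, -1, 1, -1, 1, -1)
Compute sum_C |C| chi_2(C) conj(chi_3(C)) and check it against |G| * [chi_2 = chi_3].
Sum = 0; so <chi_2, chi_3> = 0 (distinct irreducibles are orthogonal).

Working: Compute term by term over conjugacy classes (|C| * chi_2(C) * conj(chi_3(C))):
  1*(1)*conj(1) + 1*(1)*conj(1) + 2*(1)*conj(-1) + 2*(1)*conj(1) + 2*(1)*conj(-1) + 2*(1)*conj(1) + 2*(1)*conj(-1) + 6*(-1)*conj(1) + 6*(-1)*conj(-1)
  = (1) + (1) + (-2) + (2) + (-2) + (2) + (-2) + (-6) + (6)
  = 0.
Dividing by |G| = 24 gives 0/24 = 0, matching the row-orthogonality relation <chi_2, chi_3> = [chi_2 = chi_3].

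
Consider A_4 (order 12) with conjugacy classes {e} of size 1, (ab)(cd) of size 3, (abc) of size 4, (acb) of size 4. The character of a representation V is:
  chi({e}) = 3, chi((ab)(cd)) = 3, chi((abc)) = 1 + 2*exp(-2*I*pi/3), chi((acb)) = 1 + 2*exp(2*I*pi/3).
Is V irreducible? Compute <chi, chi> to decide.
Not irreducible (reducible): <chi, chi> = 5 > 1.

Derivation: <chi, chi> = (1/|G|) sum_C |C| * |chi(C)|^2 = (1/12)[1*|3|^2 + 3*|3|^2 + 4*|1 + 2*exp(-2*I*pi/3)|^2 + 4*|1 + 2*exp(2*I*pi/3)|^2]
  = (1/12)[(9) + (27) + (12) + (12)] = 60/12 = 5.
(Exp terms are combined using exp(i*s)*conj(exp(i*t)) = exp(i*(s-t)), and sums of them are collapsed using the identity that for every m > 1 the m distinct m-th roots of unity sum to 0, e.g. 1 + exp(2*I*pi/3) + exp(-2*I*pi/3) = 0.)
A character is irreducible iff <chi, chi> = 1, so this representation is reducible.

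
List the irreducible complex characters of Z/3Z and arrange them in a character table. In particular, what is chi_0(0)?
Character table of Z/3Z (irreps indexed chi_0,...,chi_2 with chi_k(m) = zeta_3^(k*m), zeta_3 = exp(2*pi*i/3)):
  irrep \ class  {0} (size 1)  {1} (size 1)    {2} (size 1)  
  chi_0          1             1               1             
  chi_1          1             exp(2*I*pi/3)   exp(-2*I*pi/3)
  chi_2          1             exp(-2*I*pi/3)  exp(2*I*pi/3) 

Spot check: chi_0(0) = zeta_3^(0*0) = zeta_3^0 = 1.

Why: Z/3Z is abelian, so all 3 irreducible complex representations are 1-dimensional. They are given by chi_k(m) = zeta_3^(k*m) for k = 0,...,2. Row orthogonality: sum_m chi_k(m) conj(chi_l(m)) = 3 * [k = l].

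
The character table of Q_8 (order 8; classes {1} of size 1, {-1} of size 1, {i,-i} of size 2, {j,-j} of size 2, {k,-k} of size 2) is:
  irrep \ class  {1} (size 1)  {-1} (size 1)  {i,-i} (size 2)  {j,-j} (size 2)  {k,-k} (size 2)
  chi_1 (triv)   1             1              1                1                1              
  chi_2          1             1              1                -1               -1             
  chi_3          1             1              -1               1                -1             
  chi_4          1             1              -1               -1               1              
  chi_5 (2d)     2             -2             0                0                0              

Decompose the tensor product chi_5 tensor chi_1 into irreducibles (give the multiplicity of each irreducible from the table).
chi_5 tensor chi_1 = chi_5 (all other irreducibles have multiplicity 0).

Justification: The character of a tensor product is the pointwise product (chi_5 * chi_1)(C) = chi_5(C) * chi_1(C):
  {1}: (2)*(1), {-1}: (-2)*(1), {i,-i}: (0)*(1), {j,-j}: (0)*(1), {k,-k}: (0)*(1)
so (chi_5 * chi_1) takes values
  {1} -> 2, {-1} -> -2, {i,-i} -> 0, {j,-j} -> 0, {k,-k} -> 0.
Now take the inner product of this character with each irreducible chi from the table, <chi_5*chi_1, chi> = (1/8) sum_C |C| (chi_5*chi_1)(C) conj(chi(C)):
  <chi_5*chi_1, chi_1> = (1/8)[1*(2)*conj(1) + 1*(-2)*conj(1) + 2*(0)*conj(1) + 2*(0)*conj(1) + 2*(0)*conj(1)]
      = (1/8)[(2) + (-2) + (0) + (0) + (0)] = 0/8 = 0
  <chi_5*chi_1, chi_2> = (1/8)[1*(2)*conj(1) + 1*(-2)*conj(1) + 2*(0)*conj(1) + 2*(0)*conj(-1) + 2*(0)*conj(-1)]
      = (1/8)[(2) + (-2) + (0) + (0) + (0)] = 0/8 = 0
  <chi_5*chi_1, chi_3> = (1/8)[1*(2)*conj(1) + 1*(-2)*conj(1) + 2*(0)*conj(-1) + 2*(0)*conj(1) + 2*(0)*conj(-1)]
      = (1/8)[(2) + (-2) + (0) + (0) + (0)] = 0/8 = 0
  <chi_5*chi_1, chi_4> = (1/8)[1*(2)*conj(1) + 1*(-2)*conj(1) + 2*(0)*conj(-1) + 2*(0)*conj(-1) + 2*(0)*conj(1)]
      = (1/8)[(2) + (-2) + (0) + (0) + (0)] = 0/8 = 0
  <chi_5*chi_1, chi_5> = (1/8)[1*(2)*conj(2) + 1*(-2)*conj(-2) + 2*(0)*conj(0) + 2*(0)*conj(0) + 2*(0)*conj(0)]
      = (1/8)[(4) + (4) + (0) + (0) + (0)] = 8/8 = 1
Hence the multiplicities are chi_5: 1. Dimension check: dim(chi_5)*dim(chi_1) = 2*1 = 2 and sum (mult * dim) = 1*2 = 2.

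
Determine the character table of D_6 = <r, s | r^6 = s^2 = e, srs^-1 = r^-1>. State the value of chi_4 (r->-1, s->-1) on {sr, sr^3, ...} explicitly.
Conjugacy classes: {e} of size 1, {r^3} of size 1, {r^1, r^5} of size 2, {r^2, r^4} of size 2, {s, sr^2, ...} of size 3, {sr, sr^3, ...} of size 3.
Character table:
  irrep \ class              {e} (size 1)  {r^3} (size 1)  {r^1, r^5} (size 2)  {r^2, r^4} (size 2)  {s, sr^2, ...} (size 3)  {sr, sr^3, ...} (size 3)
  chi_1 (triv)               1             1               1                    1                    1                        1                       
  chi_2 (sign: r->1, s->-1)  1             1               1                    1                    -1                       -1                      
  chi_3 (r->-1, s->1)        1             -1              -1                   1                    1                        -1                      
  chi_4 (r->-1, s->-1)       1             -1              -1                   1                    -1                       1                       
  chi_5 (2d, j=1)            2             -2              1                    -1                   0                        0                       
  chi_6 (2d, j=2)            2             2               -1                   -1                   0                        0                       

Spot check: chi_4 (r->-1, s->-1) on {sr, sr^3, ...} = 1.

Details: D_6 has order 2*6 = 12 with 6 conjugacy classes, hence 6 irreducibles. Sum of squared dims 1 + 1 + 1 + 1 + 4 + 4 = 12 = |G|. Linear characters come from the abelianisation; the 2-dimensional irreps have character r^k -> 2*cos(2*pi*j*k/6), reflections -> 0.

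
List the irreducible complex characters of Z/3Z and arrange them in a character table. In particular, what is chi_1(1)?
Character table of Z/3Z (irreps indexed chi_0,...,chi_2 with chi_k(m) = zeta_3^(k*m), zeta_3 = exp(2*pi*i/3)):
  irrep \ class  {0} (size 1)  {1} (size 1)    {2} (size 1)  
  chi_0          1             1               1             
  chi_1          1             exp(2*I*pi/3)   exp(-2*I*pi/3)
  chi_2          1             exp(-2*I*pi/3)  exp(2*I*pi/3) 

Spot check: chi_1(1) = zeta_3^(1*1) = zeta_3^1 = exp(2*I*pi/3).

Argument: Z/3Z is abelian, so all 3 irreducible complex representations are 1-dimensional. They are given by chi_k(m) = zeta_3^(k*m) for k = 0,...,2. Row orthogonality: sum_m chi_k(m) conj(chi_l(m)) = 3 * [k = l].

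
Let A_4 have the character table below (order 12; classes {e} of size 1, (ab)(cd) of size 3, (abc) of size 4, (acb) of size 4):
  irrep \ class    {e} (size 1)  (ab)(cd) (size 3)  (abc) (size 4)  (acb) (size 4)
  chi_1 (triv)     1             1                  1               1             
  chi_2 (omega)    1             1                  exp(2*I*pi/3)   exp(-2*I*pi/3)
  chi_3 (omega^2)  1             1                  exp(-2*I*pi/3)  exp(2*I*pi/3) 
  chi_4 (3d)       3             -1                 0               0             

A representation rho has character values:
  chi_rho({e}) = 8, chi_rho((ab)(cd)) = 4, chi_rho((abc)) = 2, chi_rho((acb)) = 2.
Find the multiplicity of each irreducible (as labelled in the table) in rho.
Multiplicities: chi_1: 3, chi_2: 1, chi_3: 1, chi_4: 1.

Argument: Use <chi_rho, chi> = (1/|G|) sum_C |C| * chi_rho(C) * conj(chi(C)) with |G| = 12 for each irreducible chi in the table:
  <chi_rho, chi_1> = (1/12)[1*(8)*conj(1) + 3*(4)*conj(1) + 4*(2)*conj(1) + 4*(2)*conj(1)]
      = (1/12)[(8) + (12) + (8) + (8)] = 36/12 = 3
  <chi_rho, chi_2> = (1/12)[1*(8)*conj(1) + 3*(4)*conj(1) + 4*(2)*conj(exp(2*I*pi/3)) + 4*(2)*conj(exp(-2*I*pi/3))]
      = (1/12)[(8) + (12) + (4 + 12*exp(-2*I*pi/3) + 4*exp(2*I*pi/3)) + (4 + 4*exp(-2*I*pi/3) + 12*exp(2*I*pi/3))] = 12/12 = 1
  <chi_rho, chi_3> = (1/12)[1*(8)*conj(1) + 3*(4)*conj(1) + 4*(2)*conj(exp(-2*I*pi/3)) + 4*(2)*conj(exp(2*I*pi/3))]
      = (1/12)[(8) + (12) + (4 + 4*exp(-2*I*pi/3) + 12*exp(2*I*pi/3)) + (4 + 12*exp(-2*I*pi/3) + 4*exp(2*I*pi/3))] = 12/12 = 1
  <chi_rho, chi_4> = (1/12)[1*(8)*conj(3) + 3*(4)*conj(-1) + 4*(2)*conj(0) + 4*(2)*conj(0)]
      = (1/12)[(24) + (-12) + (0) + (0)] = 12/12 = 1
(Exp terms are combined using exp(i*s)*conj(exp(i*t)) = exp(i*(s-t)), and sums of them are collapsed using the identity that for every m > 1 the m distinct m-th roots of unity sum to 0, e.g. 1 + exp(2*I*pi/3) + exp(-2*I*pi/3) = 0.)
Dimension check: dim(rho) = sum (mult * dim) = 3*1 + 1*1 + 1*1 + 1*3 = 8 = chi_rho(e) = 8.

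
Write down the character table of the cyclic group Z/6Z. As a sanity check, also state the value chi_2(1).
Character table of Z/6Z (irreps indexed chi_0,...,chi_5 with chi_k(m) = zeta_6^(k*m), zeta_6 = exp(2*pi*i/6)):
  irrep \ class  {0} (size 1)  {1} (size 1)    {2} (size 1)    {3} (size 1)  {4} (size 1)    {5} (size 1)  
  chi_0          1             1               1               1             1               1             
  chi_1          1             exp(I*pi/3)     exp(2*I*pi/3)   -1            exp(-2*I*pi/3)  exp(-I*pi/3)  
  chi_2          1             exp(2*I*pi/3)   exp(-2*I*pi/3)  1             exp(2*I*pi/3)   exp(-2*I*pi/3)
  chi_3          1             -1              1               -1            1               -1            
  chi_4          1             exp(-2*I*pi/3)  exp(2*I*pi/3)   1             exp(-2*I*pi/3)  exp(2*I*pi/3) 
  chi_5          1             exp(-I*pi/3)    exp(-2*I*pi/3)  -1            exp(2*I*pi/3)   exp(I*pi/3)   

Spot check: chi_2(1) = zeta_6^(2*1) = zeta_6^2 = exp(2*I*pi/3).

Proof sketch: Z/6Z is abelian, so all 6 irreducible complex representations are 1-dimensional. They are given by chi_k(m) = zeta_6^(k*m) for k = 0,...,5. Row orthogonality: sum_m chi_k(m) conj(chi_l(m)) = 6 * [k = l].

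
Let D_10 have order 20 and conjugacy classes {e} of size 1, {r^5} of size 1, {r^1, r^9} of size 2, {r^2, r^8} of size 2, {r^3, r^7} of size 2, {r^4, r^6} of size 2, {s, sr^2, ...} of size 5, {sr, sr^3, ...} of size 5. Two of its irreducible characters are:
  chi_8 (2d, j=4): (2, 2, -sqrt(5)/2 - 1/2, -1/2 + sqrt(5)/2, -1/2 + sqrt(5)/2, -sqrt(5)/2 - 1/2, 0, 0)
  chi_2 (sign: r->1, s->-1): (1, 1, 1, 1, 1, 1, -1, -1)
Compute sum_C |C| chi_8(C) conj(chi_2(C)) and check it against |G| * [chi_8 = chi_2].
Sum = 0; so <chi_8, chi_2> = 0 (distinct irreducibles are orthogonal).

Explanation: Compute term by term over conjugacy classes (|C| * chi_8(C) * conj(chi_2(C))):
  1*(2)*conj(1) + 1*(2)*conj(1) + 2*(-sqrt(5)/2 - 1/2)*conj(1) + 2*(-1/2 + sqrt(5)/2)*conj(1) + 2*(-1/2 + sqrt(5)/2)*conj(1) + 2*(-sqrt(5)/2 - 1/2)*conj(1) + 5*(0)*conj(-1) + 5*(0)*conj(-1)
  = (2) + (2) + (-sqrt(5) - 1) + (-1 + sqrt(5)) + (-1 + sqrt(5)) + (-sqrt(5) - 1) + (0) + (0)
  = 0.
Dividing by |G| = 20 gives 0/20 = 0, matching the row-orthogonality relation <chi_8, chi_2> = [chi_8 = chi_2].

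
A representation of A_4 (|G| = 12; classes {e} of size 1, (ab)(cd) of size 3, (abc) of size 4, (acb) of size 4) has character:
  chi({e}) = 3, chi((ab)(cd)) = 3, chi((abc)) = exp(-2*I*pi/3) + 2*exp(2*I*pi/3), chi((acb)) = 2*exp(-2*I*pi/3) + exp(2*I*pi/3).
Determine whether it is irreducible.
Not irreducible (reducible): <chi, chi> = 5 > 1.

Derivation: <chi, chi> = (1/|G|) sum_C |C| * |chi(C)|^2 = (1/12)[1*|3|^2 + 3*|3|^2 + 4*|exp(-2*I*pi/3) + 2*exp(2*I*pi/3)|^2 + 4*|2*exp(-2*I*pi/3) + exp(2*I*pi/3)|^2]
  = (1/12)[(9) + (27) + (12) + (12)] = 60/12 = 5.
(Exp terms are combined using exp(i*s)*conj(exp(i*t)) = exp(i*(s-t)), and sums of them are collapsed using the identity that for every m > 1 the m distinct m-th roots of unity sum to 0, e.g. 1 + exp(2*I*pi/3) + exp(-2*I*pi/3) = 0.)
A character is irreducible iff <chi, chi> = 1, so this representation is reducible.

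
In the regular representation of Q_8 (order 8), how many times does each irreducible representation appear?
Each irreducible V_i of dimension d_i appears with multiplicity d_i, i.e. rho_reg = (direct sum over all irreducibles V_i) d_i V_i. The irreducible dimensions for Q_8 are 1, 1, 1, 1, 2: 4 irreducibles of dimension 1, each with multiplicity 1; 1 irreducible of dimension 2, with multiplicity 2. Total dimension 4*1*1 + 1*2*2 = 8 = |G|.

Working: General theorem: in the regular representation of a finite group G, each irreducible appears with multiplicity equal to its dimension. Check: dim(rho_reg) = sum d_i^2 = 1 + 1 + 1 + 1 + 4 = 8 = |G|.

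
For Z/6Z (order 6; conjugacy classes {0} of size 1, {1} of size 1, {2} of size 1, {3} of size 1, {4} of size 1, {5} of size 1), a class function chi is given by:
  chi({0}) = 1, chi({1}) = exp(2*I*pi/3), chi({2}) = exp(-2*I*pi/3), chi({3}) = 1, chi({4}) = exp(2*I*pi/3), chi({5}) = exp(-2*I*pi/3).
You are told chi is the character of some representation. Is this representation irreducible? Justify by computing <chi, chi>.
Irreducible: <chi, chi> = 1.

Justification: <chi, chi> = (1/|G|) sum_C |C| * |chi(C)|^2 = (1/6)[1*|1|^2 + 1*|exp(2*I*pi/3)|^2 + 1*|exp(-2*I*pi/3)|^2 + 1*|1|^2 + 1*|exp(2*I*pi/3)|^2 + 1*|exp(-2*I*pi/3)|^2]
  = (1/6)[(1) + (1) + (1) + (1) + (1) + (1)] = 6/6 = 1.
(Exp terms are combined using exp(i*s)*conj(exp(i*t)) = exp(i*(s-t)), and sums of them are collapsed using the identity that for every m > 1 the m distinct m-th roots of unity sum to 0, e.g. 1 + exp(2*I*pi/3) + exp(-2*I*pi/3) = 0.)
A character is irreducible iff <chi, chi> = 1, so this representation is irreducible.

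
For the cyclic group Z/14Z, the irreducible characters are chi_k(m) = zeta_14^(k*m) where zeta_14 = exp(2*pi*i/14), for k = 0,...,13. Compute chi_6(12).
chi_6(12) = zeta_14^72 = exp(2*I*pi/7)

Justification: chi_6(12) = zeta_14^(6*12) = zeta_14^72. Since zeta_14^14 = 1, this equals zeta_14^2 = exp(2*pi*i*2/14) = exp(2*I*pi/7).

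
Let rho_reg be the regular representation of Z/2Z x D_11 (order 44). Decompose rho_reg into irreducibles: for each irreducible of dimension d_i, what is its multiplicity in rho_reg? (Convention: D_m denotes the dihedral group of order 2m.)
Each irreducible V_i of dimension d_i appears with multiplicity d_i, i.e. rho_reg = (direct sum over all irreducibles V_i) d_i V_i. The irreducible dimensions for Z/2Z x D_11 are 1, 1, 1, 1, 2, 2, 2, 2, 2, 2, 2, 2, 2, 2: 4 irreducibles of dimension 1, each with multiplicity 1; 10 irreducibles of dimension 2, each with multiplicity 2. Total dimension 4*1*1 + 10*2*2 = 44 = |G|.

Explanation: General theorem: in the regular representation of a finite group G, each irreducible appears with multiplicity equal to its dimension. Check: dim(rho_reg) = sum d_i^2 = 1 + 1 + 1 + 1 + 4 + 4 + 4 + 4 + 4 + 4 + 4 + 4 + 4 + 4 = 44 = |G|.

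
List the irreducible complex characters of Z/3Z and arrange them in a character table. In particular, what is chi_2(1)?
Character table of Z/3Z (irreps indexed chi_0,...,chi_2 with chi_k(m) = zeta_3^(k*m), zeta_3 = exp(2*pi*i/3)):
  irrep \ class  {0} (size 1)  {1} (size 1)    {2} (size 1)  
  chi_0          1             1               1             
  chi_1          1             exp(2*I*pi/3)   exp(-2*I*pi/3)
  chi_2          1             exp(-2*I*pi/3)  exp(2*I*pi/3) 

Spot check: chi_2(1) = zeta_3^(2*1) = zeta_3^2 = exp(-2*I*pi/3).

Details: Z/3Z is abelian, so all 3 irreducible complex representations are 1-dimensional. They are given by chi_k(m) = zeta_3^(k*m) for k = 0,...,2. Row orthogonality: sum_m chi_k(m) conj(chi_l(m)) = 3 * [k = l].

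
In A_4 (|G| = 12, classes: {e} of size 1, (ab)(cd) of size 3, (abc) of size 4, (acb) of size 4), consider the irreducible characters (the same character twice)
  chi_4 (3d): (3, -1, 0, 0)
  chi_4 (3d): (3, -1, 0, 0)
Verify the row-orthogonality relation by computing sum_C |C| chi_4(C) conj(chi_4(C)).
Sum = 12 = |G| = 12; so <chi_4, chi_4> = 1 (norm-1 confirms irreducibility).

Explanation: Compute term by term over conjugacy classes (|C| * chi_4(C) * conj(chi_4(C))):
  1*(3)*conj(3) + 3*(-1)*conj(-1) + 4*(0)*conj(0) + 4*(0)*conj(0)
  = (9) + (3) + (0) + (0)
  = 12.
(Exp terms are combined using exp(i*s)*conj(exp(i*t)) = exp(i*(s-t)), and sums of them are collapsed using the identity that for every m > 1 the m distinct m-th roots of unity sum to 0, e.g. 1 + exp(2*I*pi/3) + exp(-2*I*pi/3) = 0.)
Dividing by |G| = 12 gives 12/12 = 1, matching the row-orthogonality relation <chi_4, chi_4> = [chi_4 = chi_4].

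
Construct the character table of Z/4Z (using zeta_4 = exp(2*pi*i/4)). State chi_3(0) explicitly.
Character table of Z/4Z (irreps indexed chi_0,...,chi_3 with chi_k(m) = zeta_4^(k*m), zeta_4 = exp(2*pi*i/4)):
  irrep \ class  {0} (size 1)  {1} (size 1)  {2} (size 1)  {3} (size 1)
  chi_0          1             1             1             1           
  chi_1          1             I             -1            -I          
  chi_2          1             -1            1             -1          
  chi_3          1             -I            -1            I           

Spot check: chi_3(0) = zeta_4^(3*0) = zeta_4^0 = 1.

Argument: Z/4Z is abelian, so all 4 irreducible complex representations are 1-dimensional. They are given by chi_k(m) = zeta_4^(k*m) for k = 0,...,3. Row orthogonality: sum_m chi_k(m) conj(chi_l(m)) = 4 * [k = l].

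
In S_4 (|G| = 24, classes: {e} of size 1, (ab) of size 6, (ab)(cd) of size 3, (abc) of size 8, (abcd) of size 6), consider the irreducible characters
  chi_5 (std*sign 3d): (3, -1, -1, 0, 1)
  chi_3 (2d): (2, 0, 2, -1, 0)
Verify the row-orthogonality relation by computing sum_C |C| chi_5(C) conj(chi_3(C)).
Sum = 0; so <chi_5, chi_3> = 0 (distinct irreducibles are orthogonal).

Solution. Compute term by term over conjugacy classes (|C| * chi_5(C) * conj(chi_3(C))):
  1*(3)*conj(2) + 6*(-1)*conj(0) + 3*(-1)*conj(2) + 8*(0)*conj(-1) + 6*(1)*conj(0)
  = (6) + (0) + (-6) + (0) + (0)
  = 0.
Dividing by |G| = 24 gives 0/24 = 0, matching the row-orthogonality relation <chi_5, chi_3> = [chi_5 = chi_3].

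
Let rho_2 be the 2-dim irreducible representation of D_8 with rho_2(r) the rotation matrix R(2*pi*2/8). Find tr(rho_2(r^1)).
chi_{rho_2}(r^1) = 2*cos(2*pi*2*1/8) = 0

Reasoning: rho_2(r^1) is rotation by angle 2*pi*2*1/8, whose trace is 2*cos(2*pi*2*1/8) = 0.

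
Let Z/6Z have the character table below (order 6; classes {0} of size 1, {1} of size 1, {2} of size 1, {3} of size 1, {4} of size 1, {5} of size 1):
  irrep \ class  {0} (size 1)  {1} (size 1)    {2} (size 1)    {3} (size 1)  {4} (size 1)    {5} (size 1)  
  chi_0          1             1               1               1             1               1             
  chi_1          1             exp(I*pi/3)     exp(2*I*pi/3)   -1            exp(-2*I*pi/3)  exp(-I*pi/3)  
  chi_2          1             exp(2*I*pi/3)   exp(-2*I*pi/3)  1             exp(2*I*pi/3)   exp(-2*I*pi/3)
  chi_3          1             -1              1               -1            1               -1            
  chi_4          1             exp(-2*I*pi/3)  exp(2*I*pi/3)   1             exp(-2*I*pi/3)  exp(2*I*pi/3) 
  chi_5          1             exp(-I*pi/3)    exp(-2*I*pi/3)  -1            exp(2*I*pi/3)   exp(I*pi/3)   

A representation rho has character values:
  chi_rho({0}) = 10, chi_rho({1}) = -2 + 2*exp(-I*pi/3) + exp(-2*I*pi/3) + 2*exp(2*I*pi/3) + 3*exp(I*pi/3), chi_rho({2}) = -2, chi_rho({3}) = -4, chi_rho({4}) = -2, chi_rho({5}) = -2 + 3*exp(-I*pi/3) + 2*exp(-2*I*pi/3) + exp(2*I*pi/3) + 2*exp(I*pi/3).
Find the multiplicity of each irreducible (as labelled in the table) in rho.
Multiplicities: chi_0: 0, chi_1: 3, chi_2: 2, chi_3: 2, chi_4: 1, chi_5: 2.

Reasoning: Use <chi_rho, chi> = (1/|G|) sum_C |C| * chi_rho(C) * conj(chi(C)) with |G| = 6 for each irreducible chi in the table:
  <chi_rho, chi_0> = (1/6)[1*(10)*conj(1) + 1*(-2 + 2*exp(-I*pi/3) + exp(-2*I*pi/3) + 2*exp(2*I*pi/3) + 3*exp(I*pi/3))*conj(1) + 1*(-2)*conj(1) + 1*(-4)*conj(1) + 1*(-2)*conj(1) + 1*(-2 + 3*exp(-I*pi/3) + 2*exp(-2*I*pi/3) + exp(2*I*pi/3) + 2*exp(I*pi/3))*conj(1)]
      = (1/6)[(10) + (-2 + 2*exp(-I*pi/3) + exp(-2*I*pi/3) + 2*exp(2*I*pi/3) + 3*exp(I*pi/3)) + (-2) + (-4) + (-2) + (-2 + 3*exp(-I*pi/3) + 2*exp(-2*I*pi/3) + exp(2*I*pi/3) + 2*exp(I*pi/3))] = 0/6 = 0
  <chi_rho, chi_1> = (1/6)[1*(10)*conj(1) + 1*(-2 + 2*exp(-I*pi/3) + exp(-2*I*pi/3) + 2*exp(2*I*pi/3) + 3*exp(I*pi/3))*conj(exp(I*pi/3)) + 1*(-2)*conj(exp(2*I*pi/3)) + 1*(-4)*conj(-1) + 1*(-2)*conj(exp(-2*I*pi/3)) + 1*(-2 + 3*exp(-I*pi/3) + 2*exp(-2*I*pi/3) + exp(2*I*pi/3) + 2*exp(I*pi/3))*conj(exp(-I*pi/3))]
      = (1/6)[(10) + (2 + 2*exp(-2*I*pi/3) - 2*exp(-I*pi/3) + 2*exp(I*pi/3)) + (4 + 2*exp(-2*I*pi/3) + 4*exp(2*I*pi/3)) + (4) + (4 + 4*exp(-2*I*pi/3) + 2*exp(2*I*pi/3)) + (2 - 2*exp(I*pi/3) + 2*exp(-I*pi/3) + 2*exp(2*I*pi/3))] = 18/6 = 3
  <chi_rho, chi_2> = (1/6)[1*(10)*conj(1) + 1*(-2 + 2*exp(-I*pi/3) + exp(-2*I*pi/3) + 2*exp(2*I*pi/3) + 3*exp(I*pi/3))*conj(exp(2*I*pi/3)) + 1*(-2)*conj(exp(-2*I*pi/3)) + 1*(-4)*conj(1) + 1*(-2)*conj(exp(2*I*pi/3)) + 1*(-2 + 3*exp(-I*pi/3) + 2*exp(-2*I*pi/3) + exp(2*I*pi/3) + 2*exp(I*pi/3))*conj(exp(-2*I*pi/3))]
      = (1/6)[(10) + (2) + (4 + 4*exp(-2*I*pi/3) + 2*exp(2*I*pi/3)) + (-4) + (4 + 2*exp(-2*I*pi/3) + 4*exp(2*I*pi/3)) + (2)] = 12/6 = 2
  <chi_rho, chi_3> = (1/6)[1*(10)*conj(1) + 1*(-2 + 2*exp(-I*pi/3) + exp(-2*I*pi/3) + 2*exp(2*I*pi/3) + 3*exp(I*pi/3))*conj(-1) + 1*(-2)*conj(1) + 1*(-4)*conj(-1) + 1*(-2)*conj(1) + 1*(-2 + 3*exp(-I*pi/3) + 2*exp(-2*I*pi/3) + exp(2*I*pi/3) + 2*exp(I*pi/3))*conj(-1)]
      = (1/6)[(10) + (2 - 3*exp(I*pi/3) - 2*exp(2*I*pi/3) - exp(-2*I*pi/3) - 2*exp(-I*pi/3)) + (-2) + (4) + (-2) + (2 - 2*exp(I*pi/3) - exp(2*I*pi/3) - 2*exp(-2*I*pi/3) - 3*exp(-I*pi/3))] = 12/6 = 2
  <chi_rho, chi_4> = (1/6)[1*(10)*conj(1) + 1*(-2 + 2*exp(-I*pi/3) + exp(-2*I*pi/3) + 2*exp(2*I*pi/3) + 3*exp(I*pi/3))*conj(exp(-2*I*pi/3)) + 1*(-2)*conj(exp(2*I*pi/3)) + 1*(-4)*conj(1) + 1*(-2)*conj(exp(-2*I*pi/3)) + 1*(-2 + 3*exp(-I*pi/3) + 2*exp(-2*I*pi/3) + exp(2*I*pi/3) + 2*exp(I*pi/3))*conj(exp(2*I*pi/3))]
      = (1/6)[(10) + (-2 + 2*exp(-2*I*pi/3) - 2*exp(2*I*pi/3) + 2*exp(I*pi/3)) + (4 + 2*exp(-2*I*pi/3) + 4*exp(2*I*pi/3)) + (-4) + (4 + 4*exp(-2*I*pi/3) + 2*exp(2*I*pi/3)) + (-2 + 2*exp(-I*pi/3) + 2*exp(2*I*pi/3) - 2*exp(-2*I*pi/3))] = 6/6 = 1
  <chi_rho, chi_5> = (1/6)[1*(10)*conj(1) + 1*(-2 + 2*exp(-I*pi/3) + exp(-2*I*pi/3) + 2*exp(2*I*pi/3) + 3*exp(I*pi/3))*conj(exp(-I*pi/3)) + 1*(-2)*conj(exp(-2*I*pi/3)) + 1*(-4)*conj(-1) + 1*(-2)*conj(exp(2*I*pi/3)) + 1*(-2 + 3*exp(-I*pi/3) + 2*exp(-2*I*pi/3) + exp(2*I*pi/3) + 2*exp(I*pi/3))*conj(exp(I*pi/3))]
      = (1/6)[(10) + (-2) + (4 + 4*exp(-2*I*pi/3) + 2*exp(2*I*pi/3)) + (4) + (4 + 2*exp(-2*I*pi/3) + 4*exp(2*I*pi/3)) + (-2)] = 12/6 = 2
(Exp terms are combined using exp(i*s)*conj(exp(i*t)) = exp(i*(s-t)), and sums of them are collapsed using the identity that for every m > 1 the m distinct m-th roots of unity sum to 0, e.g. 1 + exp(2*I*pi/3) + exp(-2*I*pi/3) = 0.)
Dimension check: dim(rho) = sum (mult * dim) = 0*1 + 3*1 + 2*1 + 2*1 + 1*1 + 2*1 = 10 = chi_rho(e) = 10.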